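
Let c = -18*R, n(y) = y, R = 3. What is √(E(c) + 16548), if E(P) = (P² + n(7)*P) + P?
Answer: 2*√4758 ≈ 137.96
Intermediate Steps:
c = -54 (c = -18*3 = -54)
E(P) = P² + 8*P (E(P) = (P² + 7*P) + P = P² + 8*P)
√(E(c) + 16548) = √(-54*(8 - 54) + 16548) = √(-54*(-46) + 16548) = √(2484 + 16548) = √19032 = 2*√4758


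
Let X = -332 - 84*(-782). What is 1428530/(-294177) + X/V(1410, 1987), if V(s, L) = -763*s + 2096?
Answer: -776543731516/157933923459 ≈ -4.9169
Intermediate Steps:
V(s, L) = 2096 - 763*s
X = 65356 (X = -332 + 65688 = 65356)
1428530/(-294177) + X/V(1410, 1987) = 1428530/(-294177) + 65356/(2096 - 763*1410) = 1428530*(-1/294177) + 65356/(2096 - 1075830) = -1428530/294177 + 65356/(-1073734) = -1428530/294177 + 65356*(-1/1073734) = -1428530/294177 - 32678/536867 = -776543731516/157933923459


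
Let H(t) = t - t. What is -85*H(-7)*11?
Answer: 0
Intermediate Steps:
H(t) = 0
-85*H(-7)*11 = -85*0*11 = 0*11 = 0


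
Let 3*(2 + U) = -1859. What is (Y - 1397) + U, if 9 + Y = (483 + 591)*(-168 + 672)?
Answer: 1617805/3 ≈ 5.3927e+5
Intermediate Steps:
U = -1865/3 (U = -2 + (⅓)*(-1859) = -2 - 1859/3 = -1865/3 ≈ -621.67)
Y = 541287 (Y = -9 + (483 + 591)*(-168 + 672) = -9 + 1074*504 = -9 + 541296 = 541287)
(Y - 1397) + U = (541287 - 1397) - 1865/3 = 539890 - 1865/3 = 1617805/3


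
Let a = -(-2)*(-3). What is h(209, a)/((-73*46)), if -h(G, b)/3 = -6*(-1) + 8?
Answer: 21/1679 ≈ 0.012507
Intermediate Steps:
a = -6 (a = -2*3 = -6)
h(G, b) = -42 (h(G, b) = -3*(-6*(-1) + 8) = -3*(6 + 8) = -3*14 = -42)
h(209, a)/((-73*46)) = -42/((-73*46)) = -42/(-3358) = -42*(-1/3358) = 21/1679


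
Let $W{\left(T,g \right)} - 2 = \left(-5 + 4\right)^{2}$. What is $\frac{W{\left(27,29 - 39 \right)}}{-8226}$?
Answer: $- \frac{1}{2742} \approx -0.0003647$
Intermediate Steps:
$W{\left(T,g \right)} = 3$ ($W{\left(T,g \right)} = 2 + \left(-5 + 4\right)^{2} = 2 + \left(-1\right)^{2} = 2 + 1 = 3$)
$\frac{W{\left(27,29 - 39 \right)}}{-8226} = \frac{3}{-8226} = 3 \left(- \frac{1}{8226}\right) = - \frac{1}{2742}$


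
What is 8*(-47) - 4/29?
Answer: -10908/29 ≈ -376.14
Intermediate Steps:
8*(-47) - 4/29 = -376 - 4*1/29 = -376 - 4/29 = -10908/29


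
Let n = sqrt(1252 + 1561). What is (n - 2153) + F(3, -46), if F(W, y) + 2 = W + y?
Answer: -2198 + sqrt(2813) ≈ -2145.0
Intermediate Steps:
F(W, y) = -2 + W + y (F(W, y) = -2 + (W + y) = -2 + W + y)
n = sqrt(2813) ≈ 53.038
(n - 2153) + F(3, -46) = (sqrt(2813) - 2153) + (-2 + 3 - 46) = (-2153 + sqrt(2813)) - 45 = -2198 + sqrt(2813)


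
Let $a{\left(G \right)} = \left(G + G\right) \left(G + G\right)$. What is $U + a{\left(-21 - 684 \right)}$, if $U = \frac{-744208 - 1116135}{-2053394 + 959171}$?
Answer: $\frac{2175426606643}{1094223} \approx 1.9881 \cdot 10^{6}$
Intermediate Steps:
$U = \frac{1860343}{1094223}$ ($U = - \frac{1860343}{-1094223} = \left(-1860343\right) \left(- \frac{1}{1094223}\right) = \frac{1860343}{1094223} \approx 1.7001$)
$a{\left(G \right)} = 4 G^{2}$ ($a{\left(G \right)} = 2 G 2 G = 4 G^{2}$)
$U + a{\left(-21 - 684 \right)} = \frac{1860343}{1094223} + 4 \left(-21 - 684\right)^{2} = \frac{1860343}{1094223} + 4 \left(-705\right)^{2} = \frac{1860343}{1094223} + 4 \cdot 497025 = \frac{1860343}{1094223} + 1988100 = \frac{2175426606643}{1094223}$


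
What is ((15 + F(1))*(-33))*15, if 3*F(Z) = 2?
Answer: -7755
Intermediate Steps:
F(Z) = ⅔ (F(Z) = (⅓)*2 = ⅔)
((15 + F(1))*(-33))*15 = ((15 + ⅔)*(-33))*15 = ((47/3)*(-33))*15 = -517*15 = -7755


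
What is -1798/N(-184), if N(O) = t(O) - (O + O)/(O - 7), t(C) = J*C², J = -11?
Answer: 171709/35565912 ≈ 0.0048279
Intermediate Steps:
t(C) = -11*C²
N(O) = -11*O² - 2*O/(-7 + O) (N(O) = -11*O² - (O + O)/(O - 7) = -11*O² - 2*O/(-7 + O))
-1798/N(-184) = -1798*(-(-7 - 184)/(184*(-2 - 11*(-184)² + 77*(-184)))) = -1798*191/(184*(-2 - 11*33856 - 14168)) = -1798*191/(184*(-2 - 372416 - 14168)) = -1798/((-184*(-1/191)*(-386586))) = -1798/(-71131824/191) = -1798*(-191/71131824) = 171709/35565912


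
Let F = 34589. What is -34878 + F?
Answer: -289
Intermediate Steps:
-34878 + F = -34878 + 34589 = -289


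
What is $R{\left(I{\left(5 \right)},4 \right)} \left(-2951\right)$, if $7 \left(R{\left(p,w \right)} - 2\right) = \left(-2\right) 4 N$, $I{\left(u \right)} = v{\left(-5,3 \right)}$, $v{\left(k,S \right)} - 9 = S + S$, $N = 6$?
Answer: $\frac{100334}{7} \approx 14333.0$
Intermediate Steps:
$v{\left(k,S \right)} = 9 + 2 S$ ($v{\left(k,S \right)} = 9 + \left(S + S\right) = 9 + 2 S$)
$I{\left(u \right)} = 15$ ($I{\left(u \right)} = 9 + 2 \cdot 3 = 9 + 6 = 15$)
$R{\left(p,w \right)} = - \frac{34}{7}$ ($R{\left(p,w \right)} = 2 + \frac{\left(-2\right) 4 \cdot 6}{7} = 2 + \frac{\left(-8\right) 6}{7} = 2 + \frac{1}{7} \left(-48\right) = 2 - \frac{48}{7} = - \frac{34}{7}$)
$R{\left(I{\left(5 \right)},4 \right)} \left(-2951\right) = \left(- \frac{34}{7}\right) \left(-2951\right) = \frac{100334}{7}$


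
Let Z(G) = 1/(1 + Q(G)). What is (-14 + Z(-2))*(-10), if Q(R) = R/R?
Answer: 135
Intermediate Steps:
Q(R) = 1
Z(G) = ½ (Z(G) = 1/(1 + 1) = 1/2 = ½)
(-14 + Z(-2))*(-10) = (-14 + ½)*(-10) = -27/2*(-10) = 135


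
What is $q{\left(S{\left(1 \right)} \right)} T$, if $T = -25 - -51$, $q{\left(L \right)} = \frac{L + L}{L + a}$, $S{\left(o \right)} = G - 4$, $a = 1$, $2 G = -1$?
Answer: $\frac{468}{7} \approx 66.857$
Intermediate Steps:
$G = - \frac{1}{2}$ ($G = \frac{1}{2} \left(-1\right) = - \frac{1}{2} \approx -0.5$)
$S{\left(o \right)} = - \frac{9}{2}$ ($S{\left(o \right)} = - \frac{1}{2} - 4 = - \frac{9}{2}$)
$q{\left(L \right)} = \frac{2 L}{1 + L}$ ($q{\left(L \right)} = \frac{L + L}{L + 1} = \frac{2 L}{1 + L}$)
$T = 26$ ($T = -25 + 51 = 26$)
$q{\left(S{\left(1 \right)} \right)} T = 2 \left(- \frac{9}{2}\right) \frac{1}{1 - \frac{9}{2}} \cdot 26 = 2 \left(- \frac{9}{2}\right) \frac{1}{- \frac{7}{2}} \cdot 26 = 2 \left(- \frac{9}{2}\right) \left(- \frac{2}{7}\right) 26 = \frac{18}{7} \cdot 26 = \frac{468}{7}$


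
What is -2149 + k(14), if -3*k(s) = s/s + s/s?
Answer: -6449/3 ≈ -2149.7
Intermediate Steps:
k(s) = -2/3 (k(s) = -(s/s + s/s)/3 = -(1 + 1)/3 = -1/3*2 = -2/3)
-2149 + k(14) = -2149 - 2/3 = -6449/3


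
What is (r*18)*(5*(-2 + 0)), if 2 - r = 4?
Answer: 360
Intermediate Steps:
r = -2 (r = 2 - 1*4 = 2 - 4 = -2)
(r*18)*(5*(-2 + 0)) = (-2*18)*(5*(-2 + 0)) = -180*(-2) = -36*(-10) = 360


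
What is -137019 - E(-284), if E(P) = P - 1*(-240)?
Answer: -136975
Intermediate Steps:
E(P) = 240 + P (E(P) = P + 240 = 240 + P)
-137019 - E(-284) = -137019 - (240 - 284) = -137019 - 1*(-44) = -137019 + 44 = -136975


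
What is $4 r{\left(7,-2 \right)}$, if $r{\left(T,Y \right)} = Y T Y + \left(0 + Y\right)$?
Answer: $104$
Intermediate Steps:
$r{\left(T,Y \right)} = Y + T Y^{2}$ ($r{\left(T,Y \right)} = T Y Y + Y = T Y^{2} + Y = Y + T Y^{2}$)
$4 r{\left(7,-2 \right)} = 4 \left(- 2 \left(1 + 7 \left(-2\right)\right)\right) = 4 \left(- 2 \left(1 - 14\right)\right) = 4 \left(\left(-2\right) \left(-13\right)\right) = 4 \cdot 26 = 104$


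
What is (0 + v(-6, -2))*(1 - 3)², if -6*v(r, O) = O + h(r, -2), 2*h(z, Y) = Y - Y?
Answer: 4/3 ≈ 1.3333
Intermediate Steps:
h(z, Y) = 0 (h(z, Y) = (Y - Y)/2 = (½)*0 = 0)
v(r, O) = -O/6 (v(r, O) = -(O + 0)/6 = -O/6)
(0 + v(-6, -2))*(1 - 3)² = (0 - ⅙*(-2))*(1 - 3)² = (0 + ⅓)*(-2)² = (⅓)*4 = 4/3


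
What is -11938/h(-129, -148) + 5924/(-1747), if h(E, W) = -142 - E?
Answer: 20778674/22711 ≈ 914.92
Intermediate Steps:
-11938/h(-129, -148) + 5924/(-1747) = -11938/(-142 - 1*(-129)) + 5924/(-1747) = -11938/(-142 + 129) + 5924*(-1/1747) = -11938/(-13) - 5924/1747 = -11938*(-1/13) - 5924/1747 = 11938/13 - 5924/1747 = 20778674/22711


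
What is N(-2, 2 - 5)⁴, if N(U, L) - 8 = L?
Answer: 625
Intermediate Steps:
N(U, L) = 8 + L
N(-2, 2 - 5)⁴ = (8 + (2 - 5))⁴ = (8 - 3)⁴ = 5⁴ = 625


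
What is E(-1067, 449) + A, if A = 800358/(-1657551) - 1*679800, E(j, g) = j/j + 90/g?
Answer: -168644696393651/248080133 ≈ -6.7980e+5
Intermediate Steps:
E(j, g) = 1 + 90/g
A = -375601323386/552517 (A = 800358*(-1/1657551) - 679800 = -266786/552517 - 679800 = -375601323386/552517 ≈ -6.7980e+5)
E(-1067, 449) + A = (90 + 449)/449 - 375601323386/552517 = (1/449)*539 - 375601323386/552517 = 539/449 - 375601323386/552517 = -168644696393651/248080133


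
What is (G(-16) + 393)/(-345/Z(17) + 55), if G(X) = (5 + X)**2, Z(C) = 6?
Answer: -1028/5 ≈ -205.60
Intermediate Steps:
(G(-16) + 393)/(-345/Z(17) + 55) = ((5 - 16)**2 + 393)/(-345/6 + 55) = ((-11)**2 + 393)/(-345*1/6 + 55) = (121 + 393)/(-115/2 + 55) = 514/(-5/2) = 514*(-2/5) = -1028/5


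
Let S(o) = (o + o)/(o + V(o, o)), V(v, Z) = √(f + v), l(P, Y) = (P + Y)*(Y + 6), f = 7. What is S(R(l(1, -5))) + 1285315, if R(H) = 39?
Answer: 1895842667/1475 - 78*√46/1475 ≈ 1.2853e+6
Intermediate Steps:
l(P, Y) = (6 + Y)*(P + Y) (l(P, Y) = (P + Y)*(6 + Y) = (6 + Y)*(P + Y))
V(v, Z) = √(7 + v)
S(o) = 2*o/(o + √(7 + o)) (S(o) = (o + o)/(o + √(7 + o)) = (2*o)/(o + √(7 + o)) = 2*o/(o + √(7 + o)))
S(R(l(1, -5))) + 1285315 = 2*39/(39 + √(7 + 39)) + 1285315 = 2*39/(39 + √46) + 1285315 = 78/(39 + √46) + 1285315 = 1285315 + 78/(39 + √46)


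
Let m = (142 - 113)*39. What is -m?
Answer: -1131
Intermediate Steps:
m = 1131 (m = 29*39 = 1131)
-m = -1*1131 = -1131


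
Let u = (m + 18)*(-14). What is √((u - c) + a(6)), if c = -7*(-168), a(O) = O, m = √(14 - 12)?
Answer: √(-1422 - 14*√2) ≈ 37.971*I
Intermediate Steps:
m = √2 ≈ 1.4142
u = -252 - 14*√2 (u = (√2 + 18)*(-14) = (18 + √2)*(-14) = -252 - 14*√2 ≈ -271.80)
c = 1176
√((u - c) + a(6)) = √(((-252 - 14*√2) - 1*1176) + 6) = √(((-252 - 14*√2) - 1176) + 6) = √((-1428 - 14*√2) + 6) = √(-1422 - 14*√2)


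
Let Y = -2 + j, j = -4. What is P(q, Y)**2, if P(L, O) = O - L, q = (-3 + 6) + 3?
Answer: 144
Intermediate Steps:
Y = -6 (Y = -2 - 4 = -6)
q = 6 (q = 3 + 3 = 6)
P(q, Y)**2 = (-6 - 1*6)**2 = (-6 - 6)**2 = (-12)**2 = 144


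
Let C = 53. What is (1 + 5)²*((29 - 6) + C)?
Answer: 2736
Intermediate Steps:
(1 + 5)²*((29 - 6) + C) = (1 + 5)²*((29 - 6) + 53) = 6²*(23 + 53) = 36*76 = 2736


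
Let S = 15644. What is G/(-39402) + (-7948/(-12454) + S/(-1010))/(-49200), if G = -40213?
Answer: 259309845786377/254005061953500 ≈ 1.0209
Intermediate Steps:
G/(-39402) + (-7948/(-12454) + S/(-1010))/(-49200) = -40213/(-39402) + (-7948/(-12454) + 15644/(-1010))/(-49200) = -40213*(-1/39402) + (-7948*(-1/12454) + 15644*(-1/1010))*(-1/49200) = 40213/39402 + (3974/6227 - 7822/505)*(-1/49200) = 40213/39402 - 46700724/3144635*(-1/49200) = 40213/39402 + 3891727/12893003500 = 259309845786377/254005061953500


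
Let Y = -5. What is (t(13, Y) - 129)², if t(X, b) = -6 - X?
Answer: 21904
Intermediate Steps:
(t(13, Y) - 129)² = ((-6 - 1*13) - 129)² = ((-6 - 13) - 129)² = (-19 - 129)² = (-148)² = 21904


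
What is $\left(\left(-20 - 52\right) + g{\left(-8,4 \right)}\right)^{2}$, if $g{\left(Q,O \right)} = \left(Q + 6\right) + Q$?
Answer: $6724$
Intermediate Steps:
$g{\left(Q,O \right)} = 6 + 2 Q$ ($g{\left(Q,O \right)} = \left(6 + Q\right) + Q = 6 + 2 Q$)
$\left(\left(-20 - 52\right) + g{\left(-8,4 \right)}\right)^{2} = \left(\left(-20 - 52\right) + \left(6 + 2 \left(-8\right)\right)\right)^{2} = \left(\left(-20 - 52\right) + \left(6 - 16\right)\right)^{2} = \left(-72 - 10\right)^{2} = \left(-82\right)^{2} = 6724$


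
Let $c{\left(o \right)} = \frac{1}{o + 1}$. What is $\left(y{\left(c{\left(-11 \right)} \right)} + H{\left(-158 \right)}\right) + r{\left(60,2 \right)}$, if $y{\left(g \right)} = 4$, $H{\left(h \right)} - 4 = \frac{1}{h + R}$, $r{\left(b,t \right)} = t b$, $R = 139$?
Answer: $\frac{2431}{19} \approx 127.95$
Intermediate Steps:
$c{\left(o \right)} = \frac{1}{1 + o}$
$r{\left(b,t \right)} = b t$
$H{\left(h \right)} = 4 + \frac{1}{139 + h}$ ($H{\left(h \right)} = 4 + \frac{1}{h + 139} = 4 + \frac{1}{139 + h}$)
$\left(y{\left(c{\left(-11 \right)} \right)} + H{\left(-158 \right)}\right) + r{\left(60,2 \right)} = \left(4 + \frac{557 + 4 \left(-158\right)}{139 - 158}\right) + 60 \cdot 2 = \left(4 + \frac{557 - 632}{-19}\right) + 120 = \left(4 - - \frac{75}{19}\right) + 120 = \left(4 + \frac{75}{19}\right) + 120 = \frac{151}{19} + 120 = \frac{2431}{19}$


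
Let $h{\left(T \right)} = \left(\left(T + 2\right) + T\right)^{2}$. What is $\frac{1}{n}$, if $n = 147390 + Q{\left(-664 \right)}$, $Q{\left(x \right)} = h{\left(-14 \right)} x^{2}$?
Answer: $\frac{1}{298193086} \approx 3.3535 \cdot 10^{-9}$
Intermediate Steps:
$h{\left(T \right)} = \left(2 + 2 T\right)^{2}$ ($h{\left(T \right)} = \left(\left(2 + T\right) + T\right)^{2} = \left(2 + 2 T\right)^{2}$)
$Q{\left(x \right)} = 676 x^{2}$ ($Q{\left(x \right)} = 4 \left(1 - 14\right)^{2} x^{2} = 4 \left(-13\right)^{2} x^{2} = 4 \cdot 169 x^{2} = 676 x^{2}$)
$n = 298193086$ ($n = 147390 + 676 \left(-664\right)^{2} = 147390 + 676 \cdot 440896 = 147390 + 298045696 = 298193086$)
$\frac{1}{n} = \frac{1}{298193086}$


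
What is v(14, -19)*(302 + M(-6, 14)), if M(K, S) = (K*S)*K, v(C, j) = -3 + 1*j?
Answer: -17732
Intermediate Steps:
v(C, j) = -3 + j
M(K, S) = S*K²
v(14, -19)*(302 + M(-6, 14)) = (-3 - 19)*(302 + 14*(-6)²) = -22*(302 + 14*36) = -22*(302 + 504) = -22*806 = -17732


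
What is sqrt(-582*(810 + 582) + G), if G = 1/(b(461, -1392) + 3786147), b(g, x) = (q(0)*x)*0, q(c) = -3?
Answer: I*sqrt(1290371178050079061)/1262049 ≈ 900.08*I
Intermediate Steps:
b(g, x) = 0 (b(g, x) = -3*x*0 = 0)
G = 1/3786147 (G = 1/(0 + 3786147) = 1/3786147 ≈ 2.6412e-7)
sqrt(-582*(810 + 582) + G) = sqrt(-582*(810 + 582) + 1/3786147) = sqrt(-582*1392 + 1/3786147) = sqrt(-810144 + 1/3786147) = sqrt(-3067324275167/3786147) = I*sqrt(1290371178050079061)/1262049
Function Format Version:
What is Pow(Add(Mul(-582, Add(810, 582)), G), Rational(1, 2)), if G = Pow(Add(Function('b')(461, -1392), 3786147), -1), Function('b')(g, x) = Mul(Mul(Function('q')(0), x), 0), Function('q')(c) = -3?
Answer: Mul(Rational(1, 1262049), I, Pow(1290371178050079061, Rational(1, 2))) ≈ Mul(900.08, I)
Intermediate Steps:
Function('b')(g, x) = 0 (Function('b')(g, x) = Mul(Mul(-3, x), 0) = 0)
G = Rational(1, 3786147) (G = Pow(Add(0, 3786147), -1) = Pow(3786147, -1) = Rational(1, 3786147) ≈ 2.6412e-7)
Pow(Add(Mul(-582, Add(810, 582)), G), Rational(1, 2)) = Pow(Add(Mul(-582, Add(810, 582)), Rational(1, 3786147)), Rational(1, 2)) = Pow(Add(Mul(-582, 1392), Rational(1, 3786147)), Rational(1, 2)) = Pow(Add(-810144, Rational(1, 3786147)), Rational(1, 2)) = Pow(Rational(-3067324275167, 3786147), Rational(1, 2)) = Mul(Rational(1, 1262049), I, Pow(1290371178050079061, Rational(1, 2)))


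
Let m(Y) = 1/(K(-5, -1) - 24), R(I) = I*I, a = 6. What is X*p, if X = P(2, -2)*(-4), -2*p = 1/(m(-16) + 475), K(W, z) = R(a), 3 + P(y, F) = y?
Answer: -24/5701 ≈ -0.0042098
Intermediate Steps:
P(y, F) = -3 + y
R(I) = I**2
K(W, z) = 36 (K(W, z) = 6**2 = 36)
m(Y) = 1/12 (m(Y) = 1/(36 - 24) = 1/12)
p = -6/5701 (p = -1/(2*(1/12 + 475)) = -1/(2*5701/12) = -1/2*12/5701 = -6/5701 ≈ -0.0010524)
X = 4 (X = (-3 + 2)*(-4) = -1*(-4) = 4)
X*p = 4*(-6/5701) = -24/5701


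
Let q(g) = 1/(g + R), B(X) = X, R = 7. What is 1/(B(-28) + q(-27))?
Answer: -20/561 ≈ -0.035651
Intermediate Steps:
q(g) = 1/(7 + g) (q(g) = 1/(g + 7) = 1/(7 + g))
1/(B(-28) + q(-27)) = 1/(-28 + 1/(7 - 27)) = 1/(-28 + 1/(-20)) = 1/(-28 - 1/20) = 1/(-561/20) = -20/561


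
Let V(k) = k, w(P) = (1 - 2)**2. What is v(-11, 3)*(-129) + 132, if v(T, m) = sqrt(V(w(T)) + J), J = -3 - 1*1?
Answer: 132 - 129*I*sqrt(3) ≈ 132.0 - 223.43*I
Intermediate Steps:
w(P) = 1 (w(P) = (-1)**2 = 1)
J = -4 (J = -3 - 1 = -4)
v(T, m) = I*sqrt(3) (v(T, m) = sqrt(1 - 4) = sqrt(-3) = I*sqrt(3))
v(-11, 3)*(-129) + 132 = (I*sqrt(3))*(-129) + 132 = -129*I*sqrt(3) + 132 = 132 - 129*I*sqrt(3)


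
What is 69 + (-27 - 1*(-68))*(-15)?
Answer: -546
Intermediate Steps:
69 + (-27 - 1*(-68))*(-15) = 69 + (-27 + 68)*(-15) = 69 + 41*(-15) = 69 - 615 = -546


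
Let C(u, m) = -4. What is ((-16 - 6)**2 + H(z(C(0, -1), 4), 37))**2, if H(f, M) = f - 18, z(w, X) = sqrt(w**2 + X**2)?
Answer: 217188 + 3728*sqrt(2) ≈ 2.2246e+5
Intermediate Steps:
z(w, X) = sqrt(X**2 + w**2)
H(f, M) = -18 + f
((-16 - 6)**2 + H(z(C(0, -1), 4), 37))**2 = ((-16 - 6)**2 + (-18 + sqrt(4**2 + (-4)**2)))**2 = ((-22)**2 + (-18 + sqrt(16 + 16)))**2 = (484 + (-18 + sqrt(32)))**2 = (484 + (-18 + 4*sqrt(2)))**2 = (466 + 4*sqrt(2))**2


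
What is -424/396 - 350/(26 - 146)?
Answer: 731/396 ≈ 1.8460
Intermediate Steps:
-424/396 - 350/(26 - 146) = -424*1/396 - 350/(-120) = -106/99 - 350*(-1/120) = -106/99 + 35/12 = 731/396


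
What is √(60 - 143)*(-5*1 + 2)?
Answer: -3*I*√83 ≈ -27.331*I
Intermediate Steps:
√(60 - 143)*(-5*1 + 2) = √(-83)*(-5 + 2) = (I*√83)*(-3) = -3*I*√83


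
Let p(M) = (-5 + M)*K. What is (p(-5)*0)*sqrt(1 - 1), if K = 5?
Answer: 0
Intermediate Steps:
p(M) = -25 + 5*M (p(M) = (-5 + M)*5 = -25 + 5*M)
(p(-5)*0)*sqrt(1 - 1) = ((-25 + 5*(-5))*0)*sqrt(1 - 1) = ((-25 - 25)*0)*sqrt(0) = -50*0*0 = 0*0 = 0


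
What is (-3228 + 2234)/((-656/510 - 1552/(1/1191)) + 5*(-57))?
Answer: 253470/471423163 ≈ 0.00053767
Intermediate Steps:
(-3228 + 2234)/((-656/510 - 1552/(1/1191)) + 5*(-57)) = -994/((-656*1/510 - 1552/1/1191) - 285) = -994/((-328/255 - 1552*1191) - 285) = -994/((-328/255 - 1848432) - 285) = -994/(-471350488/255 - 285) = -994/(-471423163/255) = -994*(-255/471423163) = 253470/471423163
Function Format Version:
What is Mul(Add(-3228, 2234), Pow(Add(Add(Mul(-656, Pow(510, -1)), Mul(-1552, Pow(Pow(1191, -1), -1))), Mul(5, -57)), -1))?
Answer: Rational(253470, 471423163) ≈ 0.00053767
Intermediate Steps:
Mul(Add(-3228, 2234), Pow(Add(Add(Mul(-656, Pow(510, -1)), Mul(-1552, Pow(Pow(1191, -1), -1))), Mul(5, -57)), -1)) = Mul(-994, Pow(Add(Add(Mul(-656, Rational(1, 510)), Mul(-1552, Pow(Rational(1, 1191), -1))), -285), -1)) = Mul(-994, Pow(Add(Add(Rational(-328, 255), Mul(-1552, 1191)), -285), -1)) = Mul(-994, Pow(Add(Add(Rational(-328, 255), -1848432), -285), -1)) = Mul(-994, Pow(Add(Rational(-471350488, 255), -285), -1)) = Mul(-994, Pow(Rational(-471423163, 255), -1)) = Mul(-994, Rational(-255, 471423163)) = Rational(253470, 471423163)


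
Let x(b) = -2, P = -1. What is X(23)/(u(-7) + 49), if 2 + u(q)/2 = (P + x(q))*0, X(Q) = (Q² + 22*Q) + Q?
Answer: 1058/45 ≈ 23.511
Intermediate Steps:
X(Q) = Q² + 23*Q
u(q) = -4 (u(q) = -4 + 2*((-1 - 2)*0) = -4 + 2*(-3*0) = -4 + 2*0 = -4 + 0 = -4)
X(23)/(u(-7) + 49) = (23*(23 + 23))/(-4 + 49) = (23*46)/45 = 1058*(1/45) = 1058/45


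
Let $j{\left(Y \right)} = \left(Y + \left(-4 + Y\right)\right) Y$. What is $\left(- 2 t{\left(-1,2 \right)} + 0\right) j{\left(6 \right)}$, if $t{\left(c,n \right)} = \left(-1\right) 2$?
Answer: $192$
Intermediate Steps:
$t{\left(c,n \right)} = -2$
$j{\left(Y \right)} = Y \left(-4 + 2 Y\right)$ ($j{\left(Y \right)} = \left(-4 + 2 Y\right) Y = Y \left(-4 + 2 Y\right)$)
$\left(- 2 t{\left(-1,2 \right)} + 0\right) j{\left(6 \right)} = \left(\left(-2\right) \left(-2\right) + 0\right) 2 \cdot 6 \left(-2 + 6\right) = \left(4 + 0\right) 2 \cdot 6 \cdot 4 = 4 \cdot 48 = 192$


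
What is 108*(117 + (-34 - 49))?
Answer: 3672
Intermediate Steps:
108*(117 + (-34 - 49)) = 108*(117 - 83) = 108*34 = 3672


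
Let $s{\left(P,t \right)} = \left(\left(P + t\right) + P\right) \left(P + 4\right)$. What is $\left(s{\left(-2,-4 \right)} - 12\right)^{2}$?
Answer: $784$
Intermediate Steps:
$s{\left(P,t \right)} = \left(4 + P\right) \left(t + 2 P\right)$ ($s{\left(P,t \right)} = \left(t + 2 P\right) \left(4 + P\right) = \left(4 + P\right) \left(t + 2 P\right)$)
$\left(s{\left(-2,-4 \right)} - 12\right)^{2} = \left(\left(2 \left(-2\right)^{2} + 4 \left(-4\right) + 8 \left(-2\right) - -8\right) - 12\right)^{2} = \left(\left(2 \cdot 4 - 16 - 16 + 8\right) - 12\right)^{2} = \left(\left(8 - 16 - 16 + 8\right) - 12\right)^{2} = \left(-16 - 12\right)^{2} = \left(-28\right)^{2} = 784$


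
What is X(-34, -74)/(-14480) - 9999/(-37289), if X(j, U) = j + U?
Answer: 37203183/134986180 ≈ 0.27561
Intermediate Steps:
X(j, U) = U + j
X(-34, -74)/(-14480) - 9999/(-37289) = (-74 - 34)/(-14480) - 9999/(-37289) = -108*(-1/14480) - 9999*(-1/37289) = 27/3620 + 9999/37289 = 37203183/134986180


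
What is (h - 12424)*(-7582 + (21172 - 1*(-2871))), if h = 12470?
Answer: 757206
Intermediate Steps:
(h - 12424)*(-7582 + (21172 - 1*(-2871))) = (12470 - 12424)*(-7582 + (21172 - 1*(-2871))) = 46*(-7582 + (21172 + 2871)) = 46*(-7582 + 24043) = 46*16461 = 757206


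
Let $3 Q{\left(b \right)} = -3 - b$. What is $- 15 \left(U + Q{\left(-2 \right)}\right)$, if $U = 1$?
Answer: $-10$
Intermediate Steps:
$Q{\left(b \right)} = -1 - \frac{b}{3}$ ($Q{\left(b \right)} = \frac{-3 - b}{3} = -1 - \frac{b}{3}$)
$- 15 \left(U + Q{\left(-2 \right)}\right) = - 15 \left(1 - \frac{1}{3}\right) = \left(-15\right) \frac{2}{3} = -10$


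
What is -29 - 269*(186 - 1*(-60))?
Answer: -66203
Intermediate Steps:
-29 - 269*(186 - 1*(-60)) = -29 - 269*(186 + 60) = -29 - 269*246 = -29 - 66174 = -66203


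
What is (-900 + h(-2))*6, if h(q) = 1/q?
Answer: -5403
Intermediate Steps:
(-900 + h(-2))*6 = (-900 + 1/(-2))*6 = (-900 - ½)*6 = -1801/2*6 = -5403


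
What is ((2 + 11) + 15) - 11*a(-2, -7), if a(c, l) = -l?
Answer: -49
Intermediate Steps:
((2 + 11) + 15) - 11*a(-2, -7) = ((2 + 11) + 15) - (-11)*(-7) = (13 + 15) - 11*7 = 28 - 77 = -49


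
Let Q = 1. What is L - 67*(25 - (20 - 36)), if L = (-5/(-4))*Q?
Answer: -10983/4 ≈ -2745.8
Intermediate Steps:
L = 5/4 (L = -5/(-4)*1 = -5*(-¼)*1 = (5/4)*1 = 5/4 ≈ 1.2500)
L - 67*(25 - (20 - 36)) = 5/4 - 67*(25 - (20 - 36)) = 5/4 - 67*(25 - 1*(-16)) = 5/4 - 67*(25 + 16) = 5/4 - 67*41 = 5/4 - 2747 = -10983/4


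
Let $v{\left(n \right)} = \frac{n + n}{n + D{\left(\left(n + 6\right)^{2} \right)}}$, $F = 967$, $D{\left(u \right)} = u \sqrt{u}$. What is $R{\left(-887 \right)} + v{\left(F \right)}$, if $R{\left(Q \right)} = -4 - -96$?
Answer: $\frac{42373742031}{460584142} \approx 92.0$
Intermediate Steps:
$R{\left(Q \right)} = 92$ ($R{\left(Q \right)} = -4 + 96 = 92$)
$D{\left(u \right)} = u^{\frac{3}{2}}$
$v{\left(n \right)} = \frac{2 n}{n + \left(\left(6 + n\right)^{2}\right)^{\frac{3}{2}}}$ ($v{\left(n \right)} = \frac{n + n}{n + \left(\left(n + 6\right)^{2}\right)^{\frac{3}{2}}} = \frac{2 n}{n + \left(\left(6 + n\right)^{2}\right)^{\frac{3}{2}}}$)
$R{\left(-887 \right)} + v{\left(F \right)} = 92 + 2 \cdot 967 \frac{1}{967 + \left(\left(6 + 967\right)^{2}\right)^{\frac{3}{2}}} = 92 + 2 \cdot 967 \frac{1}{967 + \left(973^{2}\right)^{\frac{3}{2}}} = 92 + 2 \cdot 967 \frac{1}{967 + 946729^{\frac{3}{2}}} = 92 + 2 \cdot 967 \frac{1}{967 + 921167317} = 92 + 2 \cdot 967 \cdot \frac{1}{921168284} = 92 + \frac{967}{460584142} = \frac{42373742031}{460584142}$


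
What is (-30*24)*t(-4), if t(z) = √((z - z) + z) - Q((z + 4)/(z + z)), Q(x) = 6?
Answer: 4320 - 1440*I ≈ 4320.0 - 1440.0*I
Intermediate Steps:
t(z) = -6 + √z (t(z) = √((z - z) + z) - 1*6 = √(0 + z) - 6 = √z - 6 = -6 + √z)
(-30*24)*t(-4) = (-30*24)*(-6 + √(-4)) = -720*(-6 + 2*I) = 4320 - 1440*I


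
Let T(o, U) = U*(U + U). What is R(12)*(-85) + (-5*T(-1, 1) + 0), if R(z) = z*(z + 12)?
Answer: -24490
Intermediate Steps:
R(z) = z*(12 + z)
T(o, U) = 2*U**2 (T(o, U) = U*(2*U) = 2*U**2)
R(12)*(-85) + (-5*T(-1, 1) + 0) = (12*(12 + 12))*(-85) + (-10*1**2 + 0) = (12*24)*(-85) + (-10 + 0) = 288*(-85) + (-5*2 + 0) = -24480 + (-10 + 0) = -24480 - 10 = -24490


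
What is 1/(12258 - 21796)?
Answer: -1/9538 ≈ -0.00010484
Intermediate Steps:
1/(12258 - 21796) = 1/(-9538) = -1/9538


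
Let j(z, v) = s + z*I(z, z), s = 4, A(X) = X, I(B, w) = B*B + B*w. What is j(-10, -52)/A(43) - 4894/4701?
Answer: -9593638/202143 ≈ -47.460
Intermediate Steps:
I(B, w) = B² + B*w
j(z, v) = 4 + 2*z³ (j(z, v) = 4 + z*(z*(z + z)) = 4 + z*(z*(2*z)) = 4 + z*(2*z²) = 4 + 2*z³)
j(-10, -52)/A(43) - 4894/4701 = (4 + 2*(-10)³)/43 - 4894/4701 = (4 + 2*(-1000))*(1/43) - 4894*1/4701 = (4 - 2000)*(1/43) - 4894/4701 = -1996*1/43 - 4894/4701 = -1996/43 - 4894/4701 = -9593638/202143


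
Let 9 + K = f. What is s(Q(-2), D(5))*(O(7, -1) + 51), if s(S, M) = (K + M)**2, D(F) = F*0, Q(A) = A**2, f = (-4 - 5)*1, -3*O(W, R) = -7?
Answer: 17280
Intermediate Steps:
O(W, R) = 7/3 (O(W, R) = -1/3*(-7) = 7/3)
f = -9 (f = -9*1 = -9)
D(F) = 0
K = -18 (K = -9 - 9 = -18)
s(S, M) = (-18 + M)**2
s(Q(-2), D(5))*(O(7, -1) + 51) = (-18 + 0)**2*(7/3 + 51) = (-18)**2*(160/3) = 324*(160/3) = 17280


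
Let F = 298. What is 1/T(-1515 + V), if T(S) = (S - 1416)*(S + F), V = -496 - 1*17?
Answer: 1/5958120 ≈ 1.6784e-7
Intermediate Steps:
V = -513 (V = -496 - 17 = -513)
T(S) = (-1416 + S)*(298 + S) (T(S) = (S - 1416)*(S + 298) = (-1416 + S)*(298 + S))
1/T(-1515 + V) = 1/(-421968 + (-1515 - 513)**2 - 1118*(-1515 - 513)) = 1/(-421968 + (-2028)**2 - 1118*(-2028)) = 1/(-421968 + 4112784 + 2267304) = 1/5958120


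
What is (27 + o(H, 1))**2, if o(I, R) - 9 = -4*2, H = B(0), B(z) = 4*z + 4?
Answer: 784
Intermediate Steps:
B(z) = 4 + 4*z
H = 4 (H = 4 + 4*0 = 4 + 0 = 4)
o(I, R) = 1 (o(I, R) = 9 - 4*2 = 9 - 8 = 1)
(27 + o(H, 1))**2 = (27 + 1)**2 = 28**2 = 784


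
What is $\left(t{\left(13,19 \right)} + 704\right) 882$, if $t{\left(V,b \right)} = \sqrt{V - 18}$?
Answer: $620928 + 882 i \sqrt{5} \approx 6.2093 \cdot 10^{5} + 1972.2 i$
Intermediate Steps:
$t{\left(V,b \right)} = \sqrt{-18 + V}$
$\left(t{\left(13,19 \right)} + 704\right) 882 = \left(\sqrt{-18 + 13} + 704\right) 882 = \left(\sqrt{-5} + 704\right) 882 = \left(i \sqrt{5} + 704\right) 882 = \left(704 + i \sqrt{5}\right) 882 = 620928 + 882 i \sqrt{5}$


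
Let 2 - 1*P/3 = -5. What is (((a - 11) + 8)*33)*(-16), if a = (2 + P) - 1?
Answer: -10032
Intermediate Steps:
P = 21 (P = 6 - 3*(-5) = 6 + 15 = 21)
a = 22 (a = (2 + 21) - 1 = 23 - 1 = 22)
(((a - 11) + 8)*33)*(-16) = (((22 - 11) + 8)*33)*(-16) = ((11 + 8)*33)*(-16) = (19*33)*(-16) = 627*(-16) = -10032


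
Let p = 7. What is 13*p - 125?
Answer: -34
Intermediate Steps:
13*p - 125 = 13*7 - 125 = 91 - 125 = -34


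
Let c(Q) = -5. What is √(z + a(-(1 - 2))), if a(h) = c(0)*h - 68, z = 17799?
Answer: √17726 ≈ 133.14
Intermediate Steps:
a(h) = -68 - 5*h (a(h) = -5*h - 68 = -68 - 5*h)
√(z + a(-(1 - 2))) = √(17799 + (-68 - (-5)*(1 - 2))) = √(17799 + (-68 - (-5)*(-1))) = √(17799 + (-68 - 5*1)) = √(17799 + (-68 - 5)) = √(17799 - 73) = √17726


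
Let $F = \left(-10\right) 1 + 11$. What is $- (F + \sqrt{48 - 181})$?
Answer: $-1 - i \sqrt{133} \approx -1.0 - 11.533 i$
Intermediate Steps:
$F = 1$ ($F = -10 + 11 = 1$)
$- (F + \sqrt{48 - 181}) = - (1 + \sqrt{48 - 181}) = - (1 + \sqrt{-133}) = - (1 + i \sqrt{133}) = -1 - i \sqrt{133}$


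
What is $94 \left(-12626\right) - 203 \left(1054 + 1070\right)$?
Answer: $-1618016$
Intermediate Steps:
$94 \left(-12626\right) - 203 \left(1054 + 1070\right) = -1186844 - 203 \cdot 2124 = -1186844 - 431172 = -1618016$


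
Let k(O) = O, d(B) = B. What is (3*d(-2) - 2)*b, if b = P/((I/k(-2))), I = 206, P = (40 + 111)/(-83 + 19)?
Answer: -151/824 ≈ -0.18325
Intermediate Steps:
P = -151/64 (P = 151/(-64) = 151*(-1/64) = -151/64 ≈ -2.3594)
b = 151/6592 (b = -151/(64*(206/(-2))) = -151/(64*(206*(-½))) = -151/64/(-103) = -151/64*(-1/103) = 151/6592 ≈ 0.022907)
(3*d(-2) - 2)*b = (3*(-2) - 2)*(151/6592) = (-6 - 2)*(151/6592) = -8*151/6592 = -151/824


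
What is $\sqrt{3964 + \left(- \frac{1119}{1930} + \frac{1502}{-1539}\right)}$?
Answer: $\frac{\sqrt{431588638660930}}{330030} \approx 62.948$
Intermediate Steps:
$\sqrt{3964 + \left(- \frac{1119}{1930} + \frac{1502}{-1539}\right)} = \sqrt{3964 + \left(\left(-1119\right) \frac{1}{1930} + 1502 \left(- \frac{1}{1539}\right)\right)} = \sqrt{3964 - \frac{4621001}{2970270}} = \sqrt{\frac{11769529279}{2970270}} = \frac{\sqrt{431588638660930}}{330030}$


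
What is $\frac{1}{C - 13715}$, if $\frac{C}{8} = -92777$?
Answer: $- \frac{1}{755931} \approx -1.3229 \cdot 10^{-6}$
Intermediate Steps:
$C = -742216$ ($C = 8 \left(-92777\right) = -742216$)
$\frac{1}{C - 13715} = \frac{1}{-742216 - 13715} = \frac{1}{-755931} = - \frac{1}{755931}$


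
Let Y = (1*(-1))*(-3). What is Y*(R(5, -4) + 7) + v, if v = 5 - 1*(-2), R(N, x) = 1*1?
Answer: 31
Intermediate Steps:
R(N, x) = 1
Y = 3 (Y = -1*(-3) = 3)
v = 7 (v = 5 + 2 = 7)
Y*(R(5, -4) + 7) + v = 3*(1 + 7) + 7 = 3*8 + 7 = 24 + 7 = 31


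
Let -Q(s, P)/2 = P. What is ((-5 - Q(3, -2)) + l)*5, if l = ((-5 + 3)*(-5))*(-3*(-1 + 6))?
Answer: -795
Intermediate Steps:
Q(s, P) = -2*P
l = -150 (l = (-2*(-5))*(-3*5) = 10*(-15) = -150)
((-5 - Q(3, -2)) + l)*5 = ((-5 - (-2)*(-2)) - 150)*5 = ((-5 - 1*4) - 150)*5 = ((-5 - 4) - 150)*5 = (-9 - 150)*5 = -159*5 = -795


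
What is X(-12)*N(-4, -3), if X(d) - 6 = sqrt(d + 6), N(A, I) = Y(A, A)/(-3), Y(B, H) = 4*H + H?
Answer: 40 + 20*I*sqrt(6)/3 ≈ 40.0 + 16.33*I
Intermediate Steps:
Y(B, H) = 5*H
N(A, I) = -5*A/3 (N(A, I) = (5*A)/(-3) = (5*A)*(-1/3) = -5*A/3)
X(d) = 6 + sqrt(6 + d) (X(d) = 6 + sqrt(d + 6) = 6 + sqrt(6 + d))
X(-12)*N(-4, -3) = (6 + sqrt(6 - 12))*(-5/3*(-4)) = (6 + sqrt(-6))*(20/3) = (6 + I*sqrt(6))*(20/3) = 40 + 20*I*sqrt(6)/3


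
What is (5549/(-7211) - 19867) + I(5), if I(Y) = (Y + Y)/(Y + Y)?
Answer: -143259275/7211 ≈ -19867.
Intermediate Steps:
I(Y) = 1 (I(Y) = (2*Y)/((2*Y)) = (2*Y)*(1/(2*Y)) = 1)
(5549/(-7211) - 19867) + I(5) = (5549/(-7211) - 19867) + 1 = (5549*(-1/7211) - 19867) + 1 = (-5549/7211 - 19867) + 1 = -143266486/7211 + 1 = -143259275/7211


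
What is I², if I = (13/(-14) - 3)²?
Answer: 9150625/38416 ≈ 238.20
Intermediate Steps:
I = 3025/196 (I = (13*(-1/14) - 3)² = (-13/14 - 3)² = (-55/14)² = 3025/196 ≈ 15.434)
I² = (3025/196)² = 9150625/38416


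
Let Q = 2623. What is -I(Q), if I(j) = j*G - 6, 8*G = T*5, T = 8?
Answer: -13109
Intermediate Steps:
G = 5 (G = (8*5)/8 = (1/8)*40 = 5)
I(j) = -6 + 5*j (I(j) = j*5 - 6 = 5*j - 6 = -6 + 5*j)
-I(Q) = -(-6 + 5*2623) = -(-6 + 13115) = -1*13109 = -13109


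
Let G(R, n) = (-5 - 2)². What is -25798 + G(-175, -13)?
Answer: -25749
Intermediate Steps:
G(R, n) = 49 (G(R, n) = (-7)² = 49)
-25798 + G(-175, -13) = -25798 + 49 = -25749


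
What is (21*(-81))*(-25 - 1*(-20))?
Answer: 8505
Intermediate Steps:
(21*(-81))*(-25 - 1*(-20)) = -1701*(-25 + 20) = -1701*(-5) = 8505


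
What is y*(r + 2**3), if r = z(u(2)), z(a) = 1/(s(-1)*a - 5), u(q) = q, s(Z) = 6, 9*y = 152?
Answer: 2888/21 ≈ 137.52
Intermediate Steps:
y = 152/9 (y = (1/9)*152 = 152/9 ≈ 16.889)
z(a) = 1/(-5 + 6*a) (z(a) = 1/(6*a - 5) = 1/(-5 + 6*a))
r = 1/7 (r = 1/(-5 + 6*2) = 1/(-5 + 12) = 1/7 ≈ 0.14286)
y*(r + 2**3) = 152*(1/7 + 2**3)/9 = 152*(1/7 + 8)/9 = (152/9)*(57/7) = 2888/21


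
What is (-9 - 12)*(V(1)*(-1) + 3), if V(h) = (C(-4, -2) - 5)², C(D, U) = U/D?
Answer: 1449/4 ≈ 362.25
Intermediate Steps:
V(h) = 81/4 (V(h) = (-2/(-4) - 5)² = (-2*(-¼) - 5)² = (½ - 5)² = (-9/2)² = 81/4)
(-9 - 12)*(V(1)*(-1) + 3) = (-9 - 12)*((81/4)*(-1) + 3) = -21*(-81/4 + 3) = -21*(-69/4) = 1449/4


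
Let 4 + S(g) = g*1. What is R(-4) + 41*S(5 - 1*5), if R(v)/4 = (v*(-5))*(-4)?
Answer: -484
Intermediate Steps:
S(g) = -4 + g (S(g) = -4 + g*1 = -4 + g)
R(v) = 80*v (R(v) = 4*((v*(-5))*(-4)) = 4*(-5*v*(-4)) = 4*(20*v) = 80*v)
R(-4) + 41*S(5 - 1*5) = 80*(-4) + 41*(-4 + (5 - 1*5)) = -320 + 41*(-4 + (5 - 5)) = -320 + 41*(-4 + 0) = -320 + 41*(-4) = -320 - 164 = -484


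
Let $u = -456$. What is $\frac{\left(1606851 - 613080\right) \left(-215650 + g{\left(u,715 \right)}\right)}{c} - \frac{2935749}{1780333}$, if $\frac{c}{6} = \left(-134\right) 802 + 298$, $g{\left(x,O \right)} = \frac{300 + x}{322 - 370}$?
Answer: $\frac{508706241463216407}{1526386300880} \approx 3.3328 \cdot 10^{5}$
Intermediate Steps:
$g{\left(x,O \right)} = - \frac{25}{4} - \frac{x}{48}$ ($g{\left(x,O \right)} = \frac{300 + x}{-48} = \left(300 + x\right) \left(- \frac{1}{48}\right) = - \frac{25}{4} - \frac{x}{48}$)
$c = -643020$ ($c = 6 \left(\left(-134\right) 802 + 298\right) = 6 \left(-107468 + 298\right) = 6 \left(-107170\right) = -643020$)
$\frac{\left(1606851 - 613080\right) \left(-215650 + g{\left(u,715 \right)}\right)}{c} - \frac{2935749}{1780333} = \frac{\left(1606851 - 613080\right) \left(-215650 - - \frac{13}{4}\right)}{-643020} - \frac{2935749}{1780333} = 993771 \left(-215650 + \left(- \frac{25}{4} + \frac{19}{2}\right)\right) \left(- \frac{1}{643020}\right) - \frac{2935749}{1780333} = 993771 \left(-215650 + \frac{13}{4}\right) \left(- \frac{1}{643020}\right) - \frac{2935749}{1780333} = 993771 \left(- \frac{862587}{4}\right) \left(- \frac{1}{643020}\right) - \frac{2935749}{1780333} = \left(- \frac{857213945577}{4}\right) \left(- \frac{1}{643020}\right) - \frac{2935749}{1780333} = \frac{285737981859}{857360} - \frac{2935749}{1780333} = \frac{508706241463216407}{1526386300880}$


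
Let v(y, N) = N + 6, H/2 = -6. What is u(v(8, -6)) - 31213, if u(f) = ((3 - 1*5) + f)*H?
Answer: -31189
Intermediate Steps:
H = -12 (H = 2*(-6) = -12)
v(y, N) = 6 + N
u(f) = 24 - 12*f (u(f) = ((3 - 1*5) + f)*(-12) = ((3 - 5) + f)*(-12) = (-2 + f)*(-12) = 24 - 12*f)
u(v(8, -6)) - 31213 = (24 - 12*(6 - 6)) - 31213 = (24 - 12*0) - 31213 = (24 + 0) - 31213 = 24 - 31213 = -31189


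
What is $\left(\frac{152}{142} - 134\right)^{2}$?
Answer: $\frac{89075844}{5041} \approx 17670.0$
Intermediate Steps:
$\left(\frac{152}{142} - 134\right)^{2} = \left(152 \cdot \frac{1}{142} - 134\right)^{2} = \left(\frac{76}{71} - 134\right)^{2} = \left(- \frac{9438}{71}\right)^{2} = \frac{89075844}{5041}$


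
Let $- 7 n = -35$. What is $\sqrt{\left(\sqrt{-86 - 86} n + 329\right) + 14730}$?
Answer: $\sqrt{15059 + 10 i \sqrt{43}} \approx 122.72 + 0.2672 i$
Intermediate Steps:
$n = 5$ ($n = \left(- \frac{1}{7}\right) \left(-35\right) = 5$)
$\sqrt{\left(\sqrt{-86 - 86} n + 329\right) + 14730} = \sqrt{\left(\sqrt{-86 - 86} \cdot 5 + 329\right) + 14730} = \sqrt{\left(\sqrt{-172} \cdot 5 + 329\right) + 14730} = \sqrt{\left(2 i \sqrt{43} \cdot 5 + 329\right) + 14730} = \sqrt{\left(10 i \sqrt{43} + 329\right) + 14730} = \sqrt{\left(329 + 10 i \sqrt{43}\right) + 14730} = \sqrt{15059 + 10 i \sqrt{43}}$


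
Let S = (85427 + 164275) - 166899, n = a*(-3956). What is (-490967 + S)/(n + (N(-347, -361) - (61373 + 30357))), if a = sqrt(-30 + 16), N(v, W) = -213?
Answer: 37527822652/8672614353 - 1614696784*I*sqrt(14)/8672614353 ≈ 4.3272 - 0.69663*I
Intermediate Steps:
a = I*sqrt(14) (a = sqrt(-14) = I*sqrt(14) ≈ 3.7417*I)
n = -3956*I*sqrt(14) (n = (I*sqrt(14))*(-3956) = -3956*I*sqrt(14) ≈ -14802.0*I)
S = 82803 (S = 249702 - 166899 = 82803)
(-490967 + S)/(n + (N(-347, -361) - (61373 + 30357))) = (-490967 + 82803)/(-3956*I*sqrt(14) + (-213 - (61373 + 30357))) = -408164/(-3956*I*sqrt(14) + (-213 - 1*91730)) = -408164/(-3956*I*sqrt(14) + (-213 - 91730)) = -408164/(-3956*I*sqrt(14) - 91943) = -408164/(-91943 - 3956*I*sqrt(14))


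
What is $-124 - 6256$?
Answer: $-6380$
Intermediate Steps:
$-124 - 6256 = -6380$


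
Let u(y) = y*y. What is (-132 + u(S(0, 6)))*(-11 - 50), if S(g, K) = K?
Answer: 5856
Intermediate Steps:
u(y) = y²
(-132 + u(S(0, 6)))*(-11 - 50) = (-132 + 6²)*(-11 - 50) = (-132 + 36)*(-61) = -96*(-61) = 5856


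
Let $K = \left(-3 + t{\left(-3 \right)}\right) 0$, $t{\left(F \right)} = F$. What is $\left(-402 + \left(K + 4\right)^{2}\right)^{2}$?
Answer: $148996$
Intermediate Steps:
$K = 0$ ($K = \left(-3 - 3\right) 0 = \left(-6\right) 0 = 0$)
$\left(-402 + \left(K + 4\right)^{2}\right)^{2} = \left(-402 + \left(0 + 4\right)^{2}\right)^{2} = \left(-402 + 4^{2}\right)^{2} = \left(-402 + 16\right)^{2} = \left(-386\right)^{2} = 148996$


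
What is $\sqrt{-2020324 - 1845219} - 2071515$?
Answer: $-2071515 + i \sqrt{3865543} \approx -2.0715 \cdot 10^{6} + 1966.1 i$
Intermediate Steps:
$\sqrt{-2020324 - 1845219} - 2071515 = \sqrt{-3865543} - 2071515 = i \sqrt{3865543} - 2071515 = -2071515 + i \sqrt{3865543}$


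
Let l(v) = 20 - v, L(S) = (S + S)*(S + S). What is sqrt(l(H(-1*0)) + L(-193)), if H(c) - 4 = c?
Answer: 2*sqrt(37253) ≈ 386.02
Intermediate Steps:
H(c) = 4 + c
L(S) = 4*S**2 (L(S) = (2*S)*(2*S) = 4*S**2)
sqrt(l(H(-1*0)) + L(-193)) = sqrt((20 - (4 - 1*0)) + 4*(-193)**2) = sqrt((20 - (4 + 0)) + 4*37249) = sqrt((20 - 1*4) + 148996) = sqrt((20 - 4) + 148996) = sqrt(16 + 148996) = sqrt(149012) = 2*sqrt(37253)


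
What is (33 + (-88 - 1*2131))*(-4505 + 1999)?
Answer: 5478116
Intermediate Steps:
(33 + (-88 - 1*2131))*(-4505 + 1999) = (33 + (-88 - 2131))*(-2506) = (33 - 2219)*(-2506) = -2186*(-2506) = 5478116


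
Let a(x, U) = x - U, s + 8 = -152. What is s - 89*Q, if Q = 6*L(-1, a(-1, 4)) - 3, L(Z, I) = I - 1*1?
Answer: 3311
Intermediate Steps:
s = -160 (s = -8 - 152 = -160)
L(Z, I) = -1 + I (L(Z, I) = I - 1 = -1 + I)
Q = -39 (Q = 6*(-1 + (-1 - 1*4)) - 3 = 6*(-1 + (-1 - 4)) - 3 = 6*(-1 - 5) - 3 = 6*(-6) - 3 = -36 - 3 = -39)
s - 89*Q = -160 - 89*(-39) = -160 + 3471 = 3311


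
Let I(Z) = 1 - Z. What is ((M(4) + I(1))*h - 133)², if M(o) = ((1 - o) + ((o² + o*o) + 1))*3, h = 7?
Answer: 247009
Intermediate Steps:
M(o) = 6 - 3*o + 6*o² (M(o) = ((1 - o) + ((o² + o²) + 1))*3 = ((1 - o) + (2*o² + 1))*3 = ((1 - o) + (1 + 2*o²))*3 = (2 - o + 2*o²)*3 = 6 - 3*o + 6*o²)
((M(4) + I(1))*h - 133)² = (((6 - 3*4 + 6*4²) + (1 - 1*1))*7 - 133)² = (((6 - 12 + 6*16) + (1 - 1))*7 - 133)² = (((6 - 12 + 96) + 0)*7 - 133)² = ((90 + 0)*7 - 133)² = (90*7 - 133)² = (630 - 133)² = 497² = 247009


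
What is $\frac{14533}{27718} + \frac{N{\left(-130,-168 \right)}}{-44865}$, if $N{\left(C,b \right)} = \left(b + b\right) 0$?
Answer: $\frac{14533}{27718} \approx 0.52432$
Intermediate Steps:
$N{\left(C,b \right)} = 0$ ($N{\left(C,b \right)} = 2 b 0 = 0$)
$\frac{14533}{27718} + \frac{N{\left(-130,-168 \right)}}{-44865} = \frac{14533}{27718} + \frac{0}{-44865} = 14533 \cdot \frac{1}{27718} + 0 \left(- \frac{1}{44865}\right) = \frac{14533}{27718} + 0 = \frac{14533}{27718}$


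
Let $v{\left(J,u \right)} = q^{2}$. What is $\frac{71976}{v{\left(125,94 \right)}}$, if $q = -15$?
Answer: $\frac{23992}{75} \approx 319.89$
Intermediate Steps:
$v{\left(J,u \right)} = 225$ ($v{\left(J,u \right)} = \left(-15\right)^{2} = 225$)
$\frac{71976}{v{\left(125,94 \right)}} = \frac{71976}{225} = 71976 \cdot \frac{1}{225} = \frac{23992}{75}$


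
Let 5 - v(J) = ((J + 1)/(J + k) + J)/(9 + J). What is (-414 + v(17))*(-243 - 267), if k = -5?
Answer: 5432775/26 ≈ 2.0895e+5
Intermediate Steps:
v(J) = 5 - (J + (1 + J)/(-5 + J))/(9 + J) (v(J) = 5 - ((J + 1)/(J - 5) + J)/(9 + J) = 5 - ((1 + J)/(-5 + J) + J)/(9 + J) = 5 - (J + (1 + J)/(-5 + J))/(9 + J))
(-414 + v(17))*(-243 - 267) = (-414 + 2*(-113 + 2*17² + 12*17)/(-45 + 17² + 4*17))*(-243 - 267) = (-414 + 2*(-113 + 2*289 + 204)/(-45 + 289 + 68))*(-510) = (-414 + 2*(-113 + 578 + 204)/312)*(-510) = (-414 + 2*(1/312)*669)*(-510) = (-414 + 223/52)*(-510) = -21305/52*(-510) = 5432775/26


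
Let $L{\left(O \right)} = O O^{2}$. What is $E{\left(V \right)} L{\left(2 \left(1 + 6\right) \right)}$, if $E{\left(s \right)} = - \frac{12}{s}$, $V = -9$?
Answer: $\frac{10976}{3} \approx 3658.7$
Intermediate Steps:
$L{\left(O \right)} = O^{3}$
$E{\left(V \right)} L{\left(2 \left(1 + 6\right) \right)} = - \frac{12}{-9} \left(2 \left(1 + 6\right)\right)^{3} = \left(-12\right) \left(- \frac{1}{9}\right) \left(2 \cdot 7\right)^{3} = \frac{4 \cdot 14^{3}}{3} = \frac{4}{3} \cdot 2744 = \frac{10976}{3}$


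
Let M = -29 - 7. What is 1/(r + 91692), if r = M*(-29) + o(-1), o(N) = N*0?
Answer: 1/92736 ≈ 1.0783e-5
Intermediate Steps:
o(N) = 0
M = -36
r = 1044 (r = -36*(-29) + 0 = 1044 + 0 = 1044)
1/(r + 91692) = 1/(1044 + 91692) = 1/92736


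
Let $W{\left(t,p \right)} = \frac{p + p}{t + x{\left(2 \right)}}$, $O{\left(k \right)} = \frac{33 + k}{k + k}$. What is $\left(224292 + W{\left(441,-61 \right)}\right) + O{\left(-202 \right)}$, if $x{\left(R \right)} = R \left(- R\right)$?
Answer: $\frac{39598328581}{176548} \approx 2.2429 \cdot 10^{5}$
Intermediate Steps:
$x{\left(R \right)} = - R^{2}$
$O{\left(k \right)} = \frac{33 + k}{2 k}$
$W{\left(t,p \right)} = \frac{2 p}{-4 + t}$ ($W{\left(t,p \right)} = \frac{p + p}{t - 2^{2}} = \frac{2 p}{t - 4} = \frac{2 p}{-4 + t}$)
$\left(224292 + W{\left(441,-61 \right)}\right) + O{\left(-202 \right)} = \left(224292 + 2 \left(-61\right) \frac{1}{-4 + 441}\right) + \frac{33 - 202}{2 \left(-202\right)} = \left(224292 + 2 \left(-61\right) \frac{1}{437}\right) + \frac{1}{2} \left(- \frac{1}{202}\right) \left(-169\right) = \left(224292 + 2 \left(-61\right) \frac{1}{437}\right) + \frac{169}{404} = \left(224292 - \frac{122}{437}\right) + \frac{169}{404} = \frac{98015482}{437} + \frac{169}{404} = \frac{39598328581}{176548}$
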